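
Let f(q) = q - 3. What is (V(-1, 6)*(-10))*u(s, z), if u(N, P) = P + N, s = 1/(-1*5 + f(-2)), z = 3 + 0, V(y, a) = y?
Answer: 29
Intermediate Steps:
f(q) = -3 + q
z = 3
s = -⅒ (s = 1/(-1*5 + (-3 - 2)) = 1/(-5 - 5) = 1/(-10) = -⅒ ≈ -0.10000)
u(N, P) = N + P
(V(-1, 6)*(-10))*u(s, z) = (-1*(-10))*(-⅒ + 3) = 10*(29/10) = 29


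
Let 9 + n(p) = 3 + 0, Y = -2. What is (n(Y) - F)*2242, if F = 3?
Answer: -20178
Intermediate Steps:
n(p) = -6 (n(p) = -9 + (3 + 0) = -9 + 3 = -6)
(n(Y) - F)*2242 = (-6 - 1*3)*2242 = (-6 - 3)*2242 = -9*2242 = -20178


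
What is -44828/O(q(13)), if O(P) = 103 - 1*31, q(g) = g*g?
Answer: -11207/18 ≈ -622.61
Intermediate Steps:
q(g) = g²
O(P) = 72 (O(P) = 103 - 31 = 72)
-44828/O(q(13)) = -44828/72 = -44828*1/72 = -11207/18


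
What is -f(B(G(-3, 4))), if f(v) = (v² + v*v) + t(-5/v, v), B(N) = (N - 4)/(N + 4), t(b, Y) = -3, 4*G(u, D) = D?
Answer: 57/25 ≈ 2.2800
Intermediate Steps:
G(u, D) = D/4
B(N) = (-4 + N)/(4 + N)
f(v) = -3 + 2*v² (f(v) = (v² + v*v) - 3 = (v² + v²) - 3 = 2*v² - 3 = -3 + 2*v²)
-f(B(G(-3, 4))) = -(-3 + 2*((-4 + (¼)*4)/(4 + (¼)*4))²) = -(-3 + 2*((-4 + 1)/(4 + 1))²) = -(-3 + 2*(-3/5)²) = -(-3 + 2*((⅕)*(-3))²) = -(-3 + 2*(-⅗)²) = -(-3 + 2*(9/25)) = -(-3 + 18/25) = -1*(-57/25) = 57/25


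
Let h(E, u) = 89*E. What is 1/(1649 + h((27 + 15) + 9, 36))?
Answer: 1/6188 ≈ 0.00016160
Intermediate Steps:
1/(1649 + h((27 + 15) + 9, 36)) = 1/(1649 + 89*((27 + 15) + 9)) = 1/(1649 + 89*(42 + 9)) = 1/(1649 + 89*51) = 1/(1649 + 4539) = 1/6188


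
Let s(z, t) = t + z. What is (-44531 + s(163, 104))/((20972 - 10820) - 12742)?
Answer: 22132/1295 ≈ 17.090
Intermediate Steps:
(-44531 + s(163, 104))/((20972 - 10820) - 12742) = (-44531 + (104 + 163))/((20972 - 10820) - 12742) = (-44531 + 267)/(10152 - 12742) = -44264/(-2590) = -44264*(-1/2590) = 22132/1295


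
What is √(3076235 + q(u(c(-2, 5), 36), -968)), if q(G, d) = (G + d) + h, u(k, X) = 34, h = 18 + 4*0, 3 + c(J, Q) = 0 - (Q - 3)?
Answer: √3075319 ≈ 1753.7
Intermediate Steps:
c(J, Q) = -Q (c(J, Q) = -3 + (0 - (Q - 3)) = -3 + (0 - (-3 + Q)) = -3 + (0 + (3 - Q)) = -3 + (3 - Q) = -Q)
h = 18 (h = 18 + 0 = 18)
q(G, d) = 18 + G + d (q(G, d) = (G + d) + 18 = 18 + G + d)
√(3076235 + q(u(c(-2, 5), 36), -968)) = √(3076235 + (18 + 34 - 968)) = √(3076235 - 916) = √3075319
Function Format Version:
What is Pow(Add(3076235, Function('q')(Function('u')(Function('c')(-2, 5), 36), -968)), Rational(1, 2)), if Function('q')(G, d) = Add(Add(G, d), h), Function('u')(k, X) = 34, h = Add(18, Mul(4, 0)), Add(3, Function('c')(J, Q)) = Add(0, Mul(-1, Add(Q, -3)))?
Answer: Pow(3075319, Rational(1, 2)) ≈ 1753.7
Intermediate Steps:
Function('c')(J, Q) = Mul(-1, Q) (Function('c')(J, Q) = Add(-3, Add(0, Mul(-1, Add(Q, -3)))) = Add(-3, Add(0, Mul(-1, Add(-3, Q)))) = Add(-3, Add(0, Add(3, Mul(-1, Q)))) = Add(-3, Add(3, Mul(-1, Q))) = Mul(-1, Q))
h = 18 (h = Add(18, 0) = 18)
Function('q')(G, d) = Add(18, G, d) (Function('q')(G, d) = Add(Add(G, d), 18) = Add(18, G, d))
Pow(Add(3076235, Function('q')(Function('u')(Function('c')(-2, 5), 36), -968)), Rational(1, 2)) = Pow(Add(3076235, Add(18, 34, -968)), Rational(1, 2)) = Pow(Add(3076235, -916), Rational(1, 2)) = Pow(3075319, Rational(1, 2))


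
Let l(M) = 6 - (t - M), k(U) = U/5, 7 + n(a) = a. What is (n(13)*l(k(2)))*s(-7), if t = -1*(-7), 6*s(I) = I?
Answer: 21/5 ≈ 4.2000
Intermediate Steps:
n(a) = -7 + a
s(I) = I/6
t = 7
k(U) = U/5 (k(U) = U*(1/5) = U/5)
l(M) = -1 + M (l(M) = 6 - (7 - M) = 6 + (-7 + M) = -1 + M)
(n(13)*l(k(2)))*s(-7) = ((-7 + 13)*(-1 + (1/5)*2))*((1/6)*(-7)) = (6*(-1 + 2/5))*(-7/6) = (6*(-3/5))*(-7/6) = -18/5*(-7/6) = 21/5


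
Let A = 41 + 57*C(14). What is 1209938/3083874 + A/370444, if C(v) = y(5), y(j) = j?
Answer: 112304903849/285600655014 ≈ 0.39322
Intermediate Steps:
C(v) = 5
A = 326 (A = 41 + 57*5 = 41 + 285 = 326)
1209938/3083874 + A/370444 = 1209938/3083874 + 326/370444 = 1209938*(1/3083874) + 326*(1/370444) = 604969/1541937 + 163/185222 = 112304903849/285600655014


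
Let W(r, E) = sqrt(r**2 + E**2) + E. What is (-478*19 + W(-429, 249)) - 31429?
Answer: -40262 + 3*sqrt(27338) ≈ -39766.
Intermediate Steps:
W(r, E) = E + sqrt(E**2 + r**2) (W(r, E) = sqrt(E**2 + r**2) + E = E + sqrt(E**2 + r**2))
(-478*19 + W(-429, 249)) - 31429 = (-478*19 + (249 + sqrt(249**2 + (-429)**2))) - 31429 = (-9082 + (249 + sqrt(62001 + 184041))) - 31429 = (-9082 + (249 + sqrt(246042))) - 31429 = (-9082 + (249 + 3*sqrt(27338))) - 31429 = (-8833 + 3*sqrt(27338)) - 31429 = -40262 + 3*sqrt(27338)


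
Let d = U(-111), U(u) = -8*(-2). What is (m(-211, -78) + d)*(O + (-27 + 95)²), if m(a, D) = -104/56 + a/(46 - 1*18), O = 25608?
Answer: 1398230/7 ≈ 1.9975e+5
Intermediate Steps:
U(u) = 16
d = 16
m(a, D) = -13/7 + a/28 (m(a, D) = -104*1/56 + a/(46 - 18) = -13/7 + a/28)
(m(-211, -78) + d)*(O + (-27 + 95)²) = ((-13/7 + (1/28)*(-211)) + 16)*(25608 + (-27 + 95)²) = ((-13/7 - 211/28) + 16)*(25608 + 68²) = (-263/28 + 16)*(25608 + 4624) = (185/28)*30232 = 1398230/7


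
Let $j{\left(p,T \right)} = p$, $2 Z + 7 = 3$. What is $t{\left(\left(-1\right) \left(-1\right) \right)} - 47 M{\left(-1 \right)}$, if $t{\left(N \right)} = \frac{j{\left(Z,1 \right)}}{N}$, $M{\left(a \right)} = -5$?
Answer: $233$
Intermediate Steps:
$Z = -2$ ($Z = - \frac{7}{2} + \frac{1}{2} \cdot 3 = - \frac{7}{2} + \frac{3}{2} = -2$)
$t{\left(N \right)} = - \frac{2}{N}$
$t{\left(\left(-1\right) \left(-1\right) \right)} - 47 M{\left(-1 \right)} = - \frac{2}{\left(-1\right) \left(-1\right)} - -235 = - \frac{2}{1} + 235 = \left(-2\right) 1 + 235 = -2 + 235 = 233$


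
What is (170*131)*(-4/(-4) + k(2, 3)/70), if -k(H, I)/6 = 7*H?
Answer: -4454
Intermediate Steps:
k(H, I) = -42*H
(170*131)*(-4/(-4) + k(2, 3)/70) = (170*131)*(-4/(-4) - 42*2/70) = 22270*(-4*(-1/4) - 84*1/70) = 22270*(1 - 6/5) = 22270*(-1/5) = -4454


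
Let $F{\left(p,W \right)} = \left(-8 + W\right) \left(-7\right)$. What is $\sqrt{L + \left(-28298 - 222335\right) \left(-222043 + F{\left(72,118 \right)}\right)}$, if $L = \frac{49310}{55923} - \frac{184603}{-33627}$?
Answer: $\frac{292 \sqrt{257352111843673754521383}}{626840907} \approx 2.3631 \cdot 10^{5}$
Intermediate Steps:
$L = \frac{3993900313}{626840907}$ ($L = 49310 \cdot \frac{1}{55923} - - \frac{184603}{33627} = \frac{49310}{55923} + \frac{184603}{33627} = \frac{3993900313}{626840907} \approx 6.3715$)
$F{\left(p,W \right)} = 56 - 7 W$
$\sqrt{L + \left(-28298 - 222335\right) \left(-222043 + F{\left(72,118 \right)}\right)} = \sqrt{\frac{3993900313}{626840907} + \left(-28298 - 222335\right) \left(-222043 + \left(56 - 826\right)\right)} = \sqrt{\frac{3993900313}{626840907} - 250633 \left(-222043 + \left(56 - 826\right)\right)} = \sqrt{\frac{3993900313}{626840907} - 250633 \left(-222043 - 770\right)} = \sqrt{\frac{3993900313}{626840907} - -55844290629} = \sqrt{\frac{3993900313}{626840907} + 55844290629} = \sqrt{\frac{35005485792647860816}{626840907}} = \frac{292 \sqrt{257352111843673754521383}}{626840907}$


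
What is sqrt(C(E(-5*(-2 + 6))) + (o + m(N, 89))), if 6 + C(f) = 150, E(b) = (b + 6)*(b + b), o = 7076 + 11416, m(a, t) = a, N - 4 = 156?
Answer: 2*sqrt(4699) ≈ 137.10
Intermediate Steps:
N = 160 (N = 4 + 156 = 160)
o = 18492
E(b) = 2*b*(6 + b) (E(b) = (6 + b)*(2*b) = 2*b*(6 + b))
C(f) = 144 (C(f) = -6 + 150 = 144)
sqrt(C(E(-5*(-2 + 6))) + (o + m(N, 89))) = sqrt(144 + (18492 + 160)) = sqrt(144 + 18652) = sqrt(18796) = 2*sqrt(4699)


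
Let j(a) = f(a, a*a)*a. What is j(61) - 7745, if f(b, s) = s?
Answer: 219236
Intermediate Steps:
j(a) = a**3 (j(a) = (a*a)*a = a**2*a = a**3)
j(61) - 7745 = 61**3 - 7745 = 226981 - 7745 = 219236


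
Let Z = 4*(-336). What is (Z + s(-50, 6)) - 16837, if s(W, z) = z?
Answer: -18175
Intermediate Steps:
Z = -1344
(Z + s(-50, 6)) - 16837 = (-1344 + 6) - 16837 = -1338 - 16837 = -18175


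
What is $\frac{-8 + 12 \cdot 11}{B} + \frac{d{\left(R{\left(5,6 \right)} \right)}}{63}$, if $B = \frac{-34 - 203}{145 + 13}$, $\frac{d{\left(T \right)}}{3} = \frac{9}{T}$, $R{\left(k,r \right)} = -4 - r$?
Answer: $- \frac{17369}{210} \approx -82.709$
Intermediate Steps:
$d{\left(T \right)} = \frac{27}{T}$ ($d{\left(T \right)} = 3 \frac{9}{T} = \frac{27}{T}$)
$B = - \frac{3}{2}$ ($B = - \frac{237}{158} = \left(-237\right) \frac{1}{158} = - \frac{3}{2} \approx -1.5$)
$\frac{-8 + 12 \cdot 11}{B} + \frac{d{\left(R{\left(5,6 \right)} \right)}}{63} = \frac{-8 + 12 \cdot 11}{- \frac{3}{2}} + \frac{27 \frac{1}{-4 - 6}}{63} = \left(-8 + 132\right) \left(- \frac{2}{3}\right) + \frac{27}{-4 - 6} \cdot \frac{1}{63} = 124 \left(- \frac{2}{3}\right) + \frac{27}{-10} \cdot \frac{1}{63} = - \frac{248}{3} + 27 \left(- \frac{1}{10}\right) \frac{1}{63} = - \frac{248}{3} - \frac{3}{70} = - \frac{17369}{210}$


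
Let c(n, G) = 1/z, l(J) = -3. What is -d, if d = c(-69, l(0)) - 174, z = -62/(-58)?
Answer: 5365/31 ≈ 173.06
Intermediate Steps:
z = 31/29 (z = -62*(-1/58) = 31/29 ≈ 1.0690)
c(n, G) = 29/31 (c(n, G) = 1/(31/29) = 29/31)
d = -5365/31 (d = 29/31 - 174 = -5365/31 ≈ -173.06)
-d = -1*(-5365/31) = 5365/31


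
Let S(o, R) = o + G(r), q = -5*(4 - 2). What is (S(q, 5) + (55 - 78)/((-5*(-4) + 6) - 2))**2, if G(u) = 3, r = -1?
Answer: 36481/576 ≈ 63.335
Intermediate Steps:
q = -10 (q = -5*2 = -10)
S(o, R) = 3 + o (S(o, R) = o + 3 = 3 + o)
(S(q, 5) + (55 - 78)/((-5*(-4) + 6) - 2))**2 = ((3 - 10) + (55 - 78)/((-5*(-4) + 6) - 2))**2 = (-7 - 23/((20 + 6) - 2))**2 = (-7 - 23/(26 - 2))**2 = (-7 - 23/24)**2 = (-191/24)**2 = 36481/576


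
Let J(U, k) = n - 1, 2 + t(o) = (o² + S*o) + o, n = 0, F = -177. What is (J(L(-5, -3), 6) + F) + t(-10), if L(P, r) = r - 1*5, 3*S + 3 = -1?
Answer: -230/3 ≈ -76.667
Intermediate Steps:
S = -4/3 (S = -1 + (⅓)*(-1) = -1 - ⅓ = -4/3 ≈ -1.3333)
L(P, r) = -5 + r (L(P, r) = r - 5 = -5 + r)
t(o) = -2 + o² - o/3 (t(o) = -2 + ((o² - 4*o/3) + o) = -2 + (o² - o/3) = -2 + o² - o/3)
J(U, k) = -1 (J(U, k) = 0 - 1 = -1)
(J(L(-5, -3), 6) + F) + t(-10) = (-1 - 177) + (-2 + (-10)² - ⅓*(-10)) = -178 + (-2 + 100 + 10/3) = -178 + 304/3 = -230/3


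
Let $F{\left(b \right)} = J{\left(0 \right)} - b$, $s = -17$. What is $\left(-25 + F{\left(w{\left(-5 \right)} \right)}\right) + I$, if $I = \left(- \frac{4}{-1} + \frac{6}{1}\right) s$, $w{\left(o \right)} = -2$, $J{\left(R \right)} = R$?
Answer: $-193$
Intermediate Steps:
$F{\left(b \right)} = - b$ ($F{\left(b \right)} = 0 - b = - b$)
$I = -170$ ($I = \left(- \frac{4}{-1} + \frac{6}{1}\right) \left(-17\right) = \left(\left(-4\right) \left(-1\right) + 6 \cdot 1\right) \left(-17\right) = \left(4 + 6\right) \left(-17\right) = 10 \left(-17\right) = -170$)
$\left(-25 + F{\left(w{\left(-5 \right)} \right)}\right) + I = \left(-25 - -2\right) - 170 = \left(-25 + 2\right) - 170 = -23 - 170 = -193$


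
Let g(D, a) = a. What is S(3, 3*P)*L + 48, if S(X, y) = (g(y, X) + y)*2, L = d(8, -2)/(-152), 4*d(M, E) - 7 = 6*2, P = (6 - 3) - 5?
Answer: 771/16 ≈ 48.188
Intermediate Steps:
P = -2 (P = 3 - 5 = -2)
d(M, E) = 19/4 (d(M, E) = 7/4 + (6*2)/4 = 7/4 + (¼)*12 = 7/4 + 3 = 19/4)
L = -1/32 (L = (19/4)/(-152) = (19/4)*(-1/152) = -1/32 ≈ -0.031250)
S(X, y) = 2*X + 2*y (S(X, y) = (X + y)*2 = 2*X + 2*y)
S(3, 3*P)*L + 48 = (2*3 + 2*(3*(-2)))*(-1/32) + 48 = (6 + 2*(-6))*(-1/32) + 48 = (6 - 12)*(-1/32) + 48 = -6*(-1/32) + 48 = 3/16 + 48 = 771/16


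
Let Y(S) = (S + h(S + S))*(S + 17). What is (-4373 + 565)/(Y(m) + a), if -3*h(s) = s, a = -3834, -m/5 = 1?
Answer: 1904/1927 ≈ 0.98806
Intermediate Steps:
m = -5 (m = -5*1 = -5)
h(s) = -s/3
Y(S) = S*(17 + S)/3 (Y(S) = (S - (S + S)/3)*(S + 17) = (S - 2*S/3)*(17 + S) = (S/3)*(17 + S) = S*(17 + S)/3)
(-4373 + 565)/(Y(m) + a) = (-4373 + 565)/((1/3)*(-5)*(17 - 5) - 3834) = -3808/((1/3)*(-5)*12 - 3834) = -3808/(-20 - 3834) = -3808/(-3854) = -3808*(-1/3854) = 1904/1927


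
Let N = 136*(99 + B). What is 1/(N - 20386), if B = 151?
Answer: 1/13614 ≈ 7.3454e-5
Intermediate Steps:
N = 34000 (N = 136*(99 + 151) = 136*250 = 34000)
1/(N - 20386) = 1/(34000 - 20386) = 1/13614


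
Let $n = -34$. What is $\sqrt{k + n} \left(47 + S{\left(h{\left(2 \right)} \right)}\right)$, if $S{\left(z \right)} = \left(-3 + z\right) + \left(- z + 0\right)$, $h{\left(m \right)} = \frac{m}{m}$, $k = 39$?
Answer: $44 \sqrt{5} \approx 98.387$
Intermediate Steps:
$h{\left(m \right)} = 1$
$S{\left(z \right)} = -3$ ($S{\left(z \right)} = \left(-3 + z\right) - z = -3$)
$\sqrt{k + n} \left(47 + S{\left(h{\left(2 \right)} \right)}\right) = \sqrt{39 - 34} \left(47 - 3\right) = \sqrt{5} \cdot 44 = 44 \sqrt{5}$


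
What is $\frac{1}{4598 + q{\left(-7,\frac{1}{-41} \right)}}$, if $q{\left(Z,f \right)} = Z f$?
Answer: $\frac{41}{188525} \approx 0.00021748$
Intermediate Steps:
$\frac{1}{4598 + q{\left(-7,\frac{1}{-41} \right)}} = \frac{1}{4598 - \frac{7}{-41}} = \frac{1}{4598 - - \frac{7}{41}} = \frac{1}{4598 + \frac{7}{41}} = \frac{1}{\frac{188525}{41}} = \frac{41}{188525}$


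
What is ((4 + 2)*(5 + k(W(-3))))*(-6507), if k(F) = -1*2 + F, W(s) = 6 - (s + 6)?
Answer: -234252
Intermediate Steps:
W(s) = -s (W(s) = 6 - (6 + s) = 6 + (-6 - s) = -s)
k(F) = -2 + F
((4 + 2)*(5 + k(W(-3))))*(-6507) = ((4 + 2)*(5 + (-2 - 1*(-3))))*(-6507) = (6*(5 + (-2 + 3)))*(-6507) = (6*(5 + 1))*(-6507) = (6*6)*(-6507) = 36*(-6507) = -234252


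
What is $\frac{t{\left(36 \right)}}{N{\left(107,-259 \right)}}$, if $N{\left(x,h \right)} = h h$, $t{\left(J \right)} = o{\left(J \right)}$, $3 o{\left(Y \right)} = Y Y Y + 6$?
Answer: $\frac{2222}{9583} \approx 0.23187$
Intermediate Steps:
$o{\left(Y \right)} = 2 + \frac{Y^{3}}{3}$ ($o{\left(Y \right)} = \frac{Y Y Y + 6}{3} = \frac{Y^{2} Y + 6}{3} = \frac{Y^{3} + 6}{3} = \frac{6 + Y^{3}}{3} = 2 + \frac{Y^{3}}{3}$)
$t{\left(J \right)} = 2 + \frac{J^{3}}{3}$
$N{\left(x,h \right)} = h^{2}$
$\frac{t{\left(36 \right)}}{N{\left(107,-259 \right)}} = \frac{2 + \frac{36^{3}}{3}}{\left(-259\right)^{2}} = \frac{2 + \frac{1}{3} \cdot 46656}{67081} = \left(2 + 15552\right) \frac{1}{67081} = 15554 \cdot \frac{1}{67081} = \frac{2222}{9583}$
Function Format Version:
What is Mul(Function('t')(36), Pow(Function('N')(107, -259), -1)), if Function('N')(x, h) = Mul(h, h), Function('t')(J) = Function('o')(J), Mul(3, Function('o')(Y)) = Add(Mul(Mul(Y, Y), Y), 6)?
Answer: Rational(2222, 9583) ≈ 0.23187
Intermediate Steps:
Function('o')(Y) = Add(2, Mul(Rational(1, 3), Pow(Y, 3))) (Function('o')(Y) = Mul(Rational(1, 3), Add(Mul(Mul(Y, Y), Y), 6)) = Mul(Rational(1, 3), Add(Mul(Pow(Y, 2), Y), 6)) = Mul(Rational(1, 3), Add(Pow(Y, 3), 6)) = Mul(Rational(1, 3), Add(6, Pow(Y, 3))) = Add(2, Mul(Rational(1, 3), Pow(Y, 3))))
Function('t')(J) = Add(2, Mul(Rational(1, 3), Pow(J, 3)))
Function('N')(x, h) = Pow(h, 2)
Mul(Function('t')(36), Pow(Function('N')(107, -259), -1)) = Mul(Add(2, Mul(Rational(1, 3), Pow(36, 3))), Pow(Pow(-259, 2), -1)) = Mul(Add(2, Mul(Rational(1, 3), 46656)), Pow(67081, -1)) = Mul(Add(2, 15552), Rational(1, 67081)) = Mul(15554, Rational(1, 67081)) = Rational(2222, 9583)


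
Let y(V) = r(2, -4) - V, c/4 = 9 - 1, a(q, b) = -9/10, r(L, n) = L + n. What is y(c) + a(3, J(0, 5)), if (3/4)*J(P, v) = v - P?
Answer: -349/10 ≈ -34.900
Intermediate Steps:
J(P, v) = -4*P/3 + 4*v/3 (J(P, v) = 4*(v - P)/3 = -4*P/3 + 4*v/3)
a(q, b) = -9/10 (a(q, b) = -9*⅒ = -9/10)
c = 32 (c = 4*(9 - 1) = 4*8 = 32)
y(V) = -2 - V (y(V) = (2 - 4) - V = -2 - V)
y(c) + a(3, J(0, 5)) = (-2 - 1*32) - 9/10 = (-2 - 32) - 9/10 = -34 - 9/10 = -349/10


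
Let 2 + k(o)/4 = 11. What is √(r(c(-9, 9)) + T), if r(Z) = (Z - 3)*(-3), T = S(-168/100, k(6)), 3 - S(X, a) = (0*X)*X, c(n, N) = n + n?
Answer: √66 ≈ 8.1240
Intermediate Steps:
k(o) = 36 (k(o) = -8 + 4*11 = -8 + 44 = 36)
c(n, N) = 2*n
S(X, a) = 3 (S(X, a) = 3 - 0*X*X = 3 - 0*X = 3 - 1*0 = 3 + 0 = 3)
T = 3
r(Z) = 9 - 3*Z (r(Z) = (-3 + Z)*(-3) = 9 - 3*Z)
√(r(c(-9, 9)) + T) = √((9 - 6*(-9)) + 3) = √((9 - 3*(-18)) + 3) = √((9 + 54) + 3) = √(63 + 3) = √66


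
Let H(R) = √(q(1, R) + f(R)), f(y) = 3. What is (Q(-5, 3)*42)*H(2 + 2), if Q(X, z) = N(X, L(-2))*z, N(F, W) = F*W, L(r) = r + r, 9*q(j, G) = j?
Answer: 1680*√7 ≈ 4444.9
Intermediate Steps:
q(j, G) = j/9
L(r) = 2*r
H(R) = 2*√7/3 (H(R) = √((⅑)*1 + 3) = √(⅑ + 3) = √(28/9) = 2*√7/3)
Q(X, z) = -4*X*z (Q(X, z) = (X*(2*(-2)))*z = (X*(-4))*z = (-4*X)*z = -4*X*z)
(Q(-5, 3)*42)*H(2 + 2) = (-4*(-5)*3*42)*(2*√7/3) = (60*42)*(2*√7/3) = 2520*(2*√7/3) = 1680*√7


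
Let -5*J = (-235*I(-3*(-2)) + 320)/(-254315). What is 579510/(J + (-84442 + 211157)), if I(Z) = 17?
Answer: 14737808565/3222552449 ≈ 4.5733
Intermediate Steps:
J = -147/50863 (J = -(-235*17 + 320)/(5*(-254315)) = -(-3995 + 320)*(-1)/(5*254315) = -(-735)*(-1)/254315 = -1/5*735/50863 = -147/50863 ≈ -0.0028901)
579510/(J + (-84442 + 211157)) = 579510/(-147/50863 + (-84442 + 211157)) = 579510/(-147/50863 + 126715) = 579510/(6445104898/50863) = 579510*(50863/6445104898) = 14737808565/3222552449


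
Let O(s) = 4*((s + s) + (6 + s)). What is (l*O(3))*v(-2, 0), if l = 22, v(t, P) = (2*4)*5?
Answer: 52800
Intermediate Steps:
v(t, P) = 40 (v(t, P) = 8*5 = 40)
O(s) = 24 + 12*s (O(s) = 4*(2*s + (6 + s)) = 4*(6 + 3*s) = 24 + 12*s)
(l*O(3))*v(-2, 0) = (22*(24 + 12*3))*40 = (22*(24 + 36))*40 = (22*60)*40 = 1320*40 = 52800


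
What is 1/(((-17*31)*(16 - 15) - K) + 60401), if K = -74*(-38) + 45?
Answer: 1/57017 ≈ 1.7539e-5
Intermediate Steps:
K = 2857 (K = 2812 + 45 = 2857)
1/(((-17*31)*(16 - 15) - K) + 60401) = 1/(((-17*31)*(16 - 15) - 1*2857) + 60401) = 1/((-527*1 - 2857) + 60401) = 1/((-527 - 2857) + 60401) = 1/(-3384 + 60401) = 1/57017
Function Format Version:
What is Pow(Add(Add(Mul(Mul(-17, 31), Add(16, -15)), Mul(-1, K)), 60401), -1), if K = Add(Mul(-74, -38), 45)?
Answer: Rational(1, 57017) ≈ 1.7539e-5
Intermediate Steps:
K = 2857 (K = Add(2812, 45) = 2857)
Pow(Add(Add(Mul(Mul(-17, 31), Add(16, -15)), Mul(-1, K)), 60401), -1) = Pow(Add(Add(Mul(Mul(-17, 31), Add(16, -15)), Mul(-1, 2857)), 60401), -1) = Pow(Add(Add(Mul(-527, 1), -2857), 60401), -1) = Pow(Add(Add(-527, -2857), 60401), -1) = Pow(Add(-3384, 60401), -1) = Pow(57017, -1) = Rational(1, 57017)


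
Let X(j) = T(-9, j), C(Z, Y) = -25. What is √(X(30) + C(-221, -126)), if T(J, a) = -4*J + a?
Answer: √41 ≈ 6.4031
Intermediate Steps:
T(J, a) = a - 4*J
X(j) = 36 + j (X(j) = j - 4*(-9) = j + 36 = 36 + j)
√(X(30) + C(-221, -126)) = √((36 + 30) - 25) = √(66 - 25) = √41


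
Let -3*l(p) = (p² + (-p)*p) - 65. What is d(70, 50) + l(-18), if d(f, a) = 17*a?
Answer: 2615/3 ≈ 871.67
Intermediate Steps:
l(p) = 65/3 (l(p) = -((p² + (-p)*p) - 65)/3 = -((p² - p²) - 65)/3 = -(0 - 65)/3 = -⅓*(-65) = 65/3)
d(70, 50) + l(-18) = 17*50 + 65/3 = 850 + 65/3 = 2615/3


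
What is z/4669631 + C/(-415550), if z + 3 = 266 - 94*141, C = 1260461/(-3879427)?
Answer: -20936851817281459/7527892942216145350 ≈ -0.0027812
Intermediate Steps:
C = -1260461/3879427 (C = 1260461*(-1/3879427) = -1260461/3879427 ≈ -0.32491)
z = -12991 (z = -3 + (266 - 94*141) = -3 + (266 - 13254) = -3 - 12988 = -12991)
z/4669631 + C/(-415550) = -12991/4669631 - 1260461/3879427/(-415550) = -12991*1/4669631 - 1260461/3879427*(-1/415550) = -12991/4669631 + 1260461/1612095889850 = -20936851817281459/7527892942216145350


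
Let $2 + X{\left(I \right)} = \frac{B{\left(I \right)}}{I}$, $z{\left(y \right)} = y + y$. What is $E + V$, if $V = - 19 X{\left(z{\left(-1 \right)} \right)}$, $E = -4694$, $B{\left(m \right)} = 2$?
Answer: $-4637$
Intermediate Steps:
$z{\left(y \right)} = 2 y$
$X{\left(I \right)} = -2 + \frac{2}{I}$
$V = 57$ ($V = - 19 \left(-2 + \frac{2}{2 \left(-1\right)}\right) = - 19 \left(-2 + \frac{2}{-2}\right) = - 19 \left(-2 + 2 \left(- \frac{1}{2}\right)\right) = - 19 \left(-2 - 1\right) = \left(-19\right) \left(-3\right) = 57$)
$E + V = -4694 + 57 = -4637$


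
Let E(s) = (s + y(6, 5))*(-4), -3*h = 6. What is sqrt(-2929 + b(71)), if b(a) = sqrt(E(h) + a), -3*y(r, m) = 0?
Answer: sqrt(-2929 + sqrt(79)) ≈ 54.038*I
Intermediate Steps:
h = -2 (h = -1/3*6 = -2)
y(r, m) = 0 (y(r, m) = -1/3*0 = 0)
E(s) = -4*s (E(s) = (s + 0)*(-4) = s*(-4) = -4*s)
b(a) = sqrt(8 + a) (b(a) = sqrt(-4*(-2) + a) = sqrt(8 + a))
sqrt(-2929 + b(71)) = sqrt(-2929 + sqrt(8 + 71)) = sqrt(-2929 + sqrt(79))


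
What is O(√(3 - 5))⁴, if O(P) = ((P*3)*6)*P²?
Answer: 6718464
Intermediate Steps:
O(P) = 18*P³ (O(P) = ((3*P)*6)*P² = (18*P)*P² = 18*P³)
O(√(3 - 5))⁴ = (18*(√(3 - 5))³)⁴ = (18*(√(-2))³)⁴ = (18*(I*√2)³)⁴ = (18*(-2*I*√2))⁴ = (-36*I*√2)⁴ = 6718464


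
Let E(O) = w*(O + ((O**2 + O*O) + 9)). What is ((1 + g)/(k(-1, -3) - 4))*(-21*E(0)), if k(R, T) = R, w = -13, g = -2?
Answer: 2457/5 ≈ 491.40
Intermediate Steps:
E(O) = -117 - 26*O**2 - 13*O (E(O) = -13*(O + ((O**2 + O*O) + 9)) = -13*(O + ((O**2 + O**2) + 9)) = -13*(O + (2*O**2 + 9)) = -13*(O + (9 + 2*O**2)) = -13*(9 + O + 2*O**2) = -117 - 26*O**2 - 13*O)
((1 + g)/(k(-1, -3) - 4))*(-21*E(0)) = ((1 - 2)/(-1 - 4))*(-21*(-117 - 26*0**2 - 13*0)) = (-1/(-5))*(-21*(-117 - 26*0 + 0)) = (-1*(-1/5))*(-21*(-117 + 0 + 0)) = (-21*(-117))/5 = (1/5)*2457 = 2457/5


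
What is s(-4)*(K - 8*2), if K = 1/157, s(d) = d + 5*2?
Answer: -15066/157 ≈ -95.962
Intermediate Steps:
s(d) = 10 + d (s(d) = d + 10 = 10 + d)
K = 1/157 ≈ 0.0063694
s(-4)*(K - 8*2) = (10 - 4)*(1/157 - 8*2) = 6*(1/157 - 16) = 6*(-2511/157) = -15066/157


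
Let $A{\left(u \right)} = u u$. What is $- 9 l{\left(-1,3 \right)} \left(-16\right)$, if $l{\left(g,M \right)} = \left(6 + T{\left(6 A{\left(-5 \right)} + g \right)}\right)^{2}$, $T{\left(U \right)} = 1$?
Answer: $7056$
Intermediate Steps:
$A{\left(u \right)} = u^{2}$
$l{\left(g,M \right)} = 49$ ($l{\left(g,M \right)} = \left(6 + 1\right)^{2} = 7^{2} = 49$)
$- 9 l{\left(-1,3 \right)} \left(-16\right) = \left(-9\right) 49 \left(-16\right) = \left(-441\right) \left(-16\right) = 7056$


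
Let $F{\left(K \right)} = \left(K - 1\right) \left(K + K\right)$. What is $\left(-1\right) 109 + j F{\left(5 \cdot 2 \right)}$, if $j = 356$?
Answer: $63971$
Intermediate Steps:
$F{\left(K \right)} = 2 K \left(-1 + K\right)$ ($F{\left(K \right)} = \left(-1 + K\right) 2 K = 2 K \left(-1 + K\right)$)
$\left(-1\right) 109 + j F{\left(5 \cdot 2 \right)} = \left(-1\right) 109 + 356 \cdot 2 \cdot 5 \cdot 2 \left(-1 + 5 \cdot 2\right) = -109 + 356 \cdot 2 \cdot 10 \left(-1 + 10\right) = -109 + 356 \cdot 2 \cdot 10 \cdot 9 = -109 + 356 \cdot 180 = -109 + 64080 = 63971$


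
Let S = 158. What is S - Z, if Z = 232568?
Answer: -232410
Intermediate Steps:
S - Z = 158 - 1*232568 = 158 - 232568 = -232410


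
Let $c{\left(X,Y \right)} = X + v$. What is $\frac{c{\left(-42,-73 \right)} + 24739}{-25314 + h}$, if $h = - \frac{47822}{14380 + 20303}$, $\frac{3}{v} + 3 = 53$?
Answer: $- \frac{42828406599}{43900664200} \approx -0.97558$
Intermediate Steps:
$v = \frac{3}{50}$ ($v = \frac{3}{-3 + 53} = \frac{3}{50} \approx 0.06$)
$h = - \frac{47822}{34683} \approx -1.3788$
$c{\left(X,Y \right)} = \frac{3}{50} + X$ ($c{\left(X,Y \right)} = X + \frac{3}{50} = \frac{3}{50} + X$)
$\frac{c{\left(-42,-73 \right)} + 24739}{-25314 + h} = \frac{\left(\frac{3}{50} - 42\right) + 24739}{-25314 - \frac{47822}{34683}} = \frac{- \frac{2097}{50} + 24739}{- \frac{878013284}{34683}} = \frac{1234853}{50} \left(- \frac{34683}{878013284}\right) = - \frac{42828406599}{43900664200}$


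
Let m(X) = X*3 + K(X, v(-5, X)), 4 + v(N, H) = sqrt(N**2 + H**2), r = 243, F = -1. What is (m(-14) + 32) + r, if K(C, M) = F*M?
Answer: 237 - sqrt(221) ≈ 222.13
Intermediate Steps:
v(N, H) = -4 + sqrt(H**2 + N**2) (v(N, H) = -4 + sqrt(N**2 + H**2) = -4 + sqrt(H**2 + N**2))
K(C, M) = -M
m(X) = 4 - sqrt(25 + X**2) + 3*X (m(X) = X*3 - (-4 + sqrt(X**2 + (-5)**2)) = 3*X - (-4 + sqrt(X**2 + 25)) = 3*X - (-4 + sqrt(25 + X**2)) = 3*X + (4 - sqrt(25 + X**2)) = 4 - sqrt(25 + X**2) + 3*X)
(m(-14) + 32) + r = ((4 - sqrt(25 + (-14)**2) + 3*(-14)) + 32) + 243 = ((4 - sqrt(25 + 196) - 42) + 32) + 243 = ((4 - sqrt(221) - 42) + 32) + 243 = ((-38 - sqrt(221)) + 32) + 243 = (-6 - sqrt(221)) + 243 = 237 - sqrt(221)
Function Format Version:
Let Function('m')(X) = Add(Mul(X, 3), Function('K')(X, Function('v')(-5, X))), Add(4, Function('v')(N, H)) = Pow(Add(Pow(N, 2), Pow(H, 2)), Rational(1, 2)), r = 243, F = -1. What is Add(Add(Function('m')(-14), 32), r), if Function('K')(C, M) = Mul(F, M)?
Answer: Add(237, Mul(-1, Pow(221, Rational(1, 2)))) ≈ 222.13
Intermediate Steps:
Function('v')(N, H) = Add(-4, Pow(Add(Pow(H, 2), Pow(N, 2)), Rational(1, 2))) (Function('v')(N, H) = Add(-4, Pow(Add(Pow(N, 2), Pow(H, 2)), Rational(1, 2))) = Add(-4, Pow(Add(Pow(H, 2), Pow(N, 2)), Rational(1, 2))))
Function('K')(C, M) = Mul(-1, M)
Function('m')(X) = Add(4, Mul(-1, Pow(Add(25, Pow(X, 2)), Rational(1, 2))), Mul(3, X)) (Function('m')(X) = Add(Mul(X, 3), Mul(-1, Add(-4, Pow(Add(Pow(X, 2), Pow(-5, 2)), Rational(1, 2))))) = Add(Mul(3, X), Mul(-1, Add(-4, Pow(Add(Pow(X, 2), 25), Rational(1, 2))))) = Add(Mul(3, X), Mul(-1, Add(-4, Pow(Add(25, Pow(X, 2)), Rational(1, 2))))) = Add(Mul(3, X), Add(4, Mul(-1, Pow(Add(25, Pow(X, 2)), Rational(1, 2))))) = Add(4, Mul(-1, Pow(Add(25, Pow(X, 2)), Rational(1, 2))), Mul(3, X)))
Add(Add(Function('m')(-14), 32), r) = Add(Add(Add(4, Mul(-1, Pow(Add(25, Pow(-14, 2)), Rational(1, 2))), Mul(3, -14)), 32), 243) = Add(Add(Add(4, Mul(-1, Pow(Add(25, 196), Rational(1, 2))), -42), 32), 243) = Add(Add(Add(4, Mul(-1, Pow(221, Rational(1, 2))), -42), 32), 243) = Add(Add(Add(-38, Mul(-1, Pow(221, Rational(1, 2)))), 32), 243) = Add(Add(-6, Mul(-1, Pow(221, Rational(1, 2)))), 243) = Add(237, Mul(-1, Pow(221, Rational(1, 2))))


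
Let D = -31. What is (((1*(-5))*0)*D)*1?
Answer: 0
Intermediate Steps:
(((1*(-5))*0)*D)*1 = (((1*(-5))*0)*(-31))*1 = (-5*0*(-31))*1 = (0*(-31))*1 = 0*1 = 0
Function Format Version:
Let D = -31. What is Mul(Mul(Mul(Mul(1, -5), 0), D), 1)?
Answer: 0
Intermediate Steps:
Mul(Mul(Mul(Mul(1, -5), 0), D), 1) = Mul(Mul(Mul(Mul(1, -5), 0), -31), 1) = Mul(Mul(Mul(-5, 0), -31), 1) = Mul(Mul(0, -31), 1) = Mul(0, 1) = 0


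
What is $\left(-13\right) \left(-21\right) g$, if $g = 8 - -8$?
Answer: $4368$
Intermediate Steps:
$g = 16$ ($g = 8 + 8 = 16$)
$\left(-13\right) \left(-21\right) g = \left(-13\right) \left(-21\right) 16 = 273 \cdot 16 = 4368$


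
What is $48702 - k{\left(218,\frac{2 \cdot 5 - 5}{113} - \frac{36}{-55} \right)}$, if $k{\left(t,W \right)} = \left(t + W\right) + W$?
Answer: $\frac{301319374}{6215} \approx 48483.0$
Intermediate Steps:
$k{\left(t,W \right)} = t + 2 W$ ($k{\left(t,W \right)} = \left(W + t\right) + W = t + 2 W$)
$48702 - k{\left(218,\frac{2 \cdot 5 - 5}{113} - \frac{36}{-55} \right)} = 48702 - \left(218 + 2 \left(\frac{2 \cdot 5 - 5}{113} - \frac{36}{-55}\right)\right) = 48702 - \left(218 + 2 \left(\left(10 - 5\right) \frac{1}{113} - - \frac{36}{55}\right)\right) = 48702 - \left(218 + 2 \left(5 \cdot \frac{1}{113} + \frac{36}{55}\right)\right) = 48702 - \left(218 + 2 \left(\frac{5}{113} + \frac{36}{55}\right)\right) = 48702 - \left(218 + 2 \cdot \frac{4343}{6215}\right) = 48702 - \left(218 + \frac{8686}{6215}\right) = 48702 - \frac{1363556}{6215} = \frac{301319374}{6215}$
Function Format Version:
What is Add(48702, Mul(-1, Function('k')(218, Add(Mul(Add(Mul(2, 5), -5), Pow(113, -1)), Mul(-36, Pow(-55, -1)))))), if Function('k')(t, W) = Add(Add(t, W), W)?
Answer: Rational(301319374, 6215) ≈ 48483.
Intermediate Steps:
Function('k')(t, W) = Add(t, Mul(2, W)) (Function('k')(t, W) = Add(Add(W, t), W) = Add(t, Mul(2, W)))
Add(48702, Mul(-1, Function('k')(218, Add(Mul(Add(Mul(2, 5), -5), Pow(113, -1)), Mul(-36, Pow(-55, -1)))))) = Add(48702, Mul(-1, Add(218, Mul(2, Add(Mul(Add(Mul(2, 5), -5), Pow(113, -1)), Mul(-36, Pow(-55, -1))))))) = Add(48702, Mul(-1, Add(218, Mul(2, Add(Mul(Add(10, -5), Rational(1, 113)), Mul(-36, Rational(-1, 55))))))) = Add(48702, Mul(-1, Add(218, Mul(2, Add(Mul(5, Rational(1, 113)), Rational(36, 55)))))) = Add(48702, Mul(-1, Add(218, Mul(2, Add(Rational(5, 113), Rational(36, 55)))))) = Add(48702, Mul(-1, Add(218, Mul(2, Rational(4343, 6215))))) = Add(48702, Mul(-1, Add(218, Rational(8686, 6215)))) = Add(48702, Mul(-1, Rational(1363556, 6215))) = Add(48702, Rational(-1363556, 6215)) = Rational(301319374, 6215)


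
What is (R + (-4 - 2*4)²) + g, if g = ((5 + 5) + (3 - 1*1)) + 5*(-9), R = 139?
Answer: 250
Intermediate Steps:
g = -33 (g = (10 + (3 - 1)) - 45 = (10 + 2) - 45 = 12 - 45 = -33)
(R + (-4 - 2*4)²) + g = (139 + (-4 - 2*4)²) - 33 = (139 + (-4 - 8)²) - 33 = (139 + (-12)²) - 33 = (139 + 144) - 33 = 283 - 33 = 250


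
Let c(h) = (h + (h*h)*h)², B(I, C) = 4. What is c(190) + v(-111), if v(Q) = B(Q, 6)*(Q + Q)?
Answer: 47048487455212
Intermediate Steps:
c(h) = (h + h³)² (c(h) = (h + h²*h)² = (h + h³)²)
v(Q) = 8*Q (v(Q) = 4*(Q + Q) = 4*(2*Q) = 8*Q)
c(190) + v(-111) = 190²*(1 + 190²)² + 8*(-111) = 36100*(1 + 36100)² - 888 = 36100*36101² - 888 = 36100*1303282201 - 888 = 47048487456100 - 888 = 47048487455212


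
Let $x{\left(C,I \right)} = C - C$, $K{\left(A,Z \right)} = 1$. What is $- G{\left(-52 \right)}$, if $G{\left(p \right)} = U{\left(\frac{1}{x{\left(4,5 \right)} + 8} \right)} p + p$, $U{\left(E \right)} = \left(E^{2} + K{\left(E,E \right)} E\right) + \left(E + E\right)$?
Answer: $\frac{1157}{16} \approx 72.313$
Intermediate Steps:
$x{\left(C,I \right)} = 0$
$U{\left(E \right)} = E^{2} + 3 E$ ($U{\left(E \right)} = \left(E^{2} + 1 E\right) + \left(E + E\right) = \left(E^{2} + E\right) + 2 E = \left(E + E^{2}\right) + 2 E = E^{2} + 3 E$)
$G{\left(p \right)} = \frac{89 p}{64}$ ($G{\left(p \right)} = \frac{3 + \frac{1}{0 + 8}}{0 + 8} p + p = \frac{3 + \frac{1}{8}}{8} p + p = \frac{1}{8} \cdot \frac{25}{8} p + p = \frac{25 p}{64} + p = \frac{89 p}{64}$)
$- G{\left(-52 \right)} = - \frac{89 \left(-52\right)}{64} = \left(-1\right) \left(- \frac{1157}{16}\right) = \frac{1157}{16}$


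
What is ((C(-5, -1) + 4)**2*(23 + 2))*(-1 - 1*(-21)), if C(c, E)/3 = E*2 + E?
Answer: 12500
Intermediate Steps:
C(c, E) = 9*E (C(c, E) = 3*(E*2 + E) = 3*(2*E + E) = 3*(3*E) = 9*E)
((C(-5, -1) + 4)**2*(23 + 2))*(-1 - 1*(-21)) = ((9*(-1) + 4)**2*(23 + 2))*(-1 - 1*(-21)) = ((-9 + 4)**2*25)*(-1 + 21) = ((-5)**2*25)*20 = (25*25)*20 = 625*20 = 12500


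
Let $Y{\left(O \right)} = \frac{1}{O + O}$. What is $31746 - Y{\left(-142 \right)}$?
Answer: $\frac{9015865}{284} \approx 31746.0$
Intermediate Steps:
$Y{\left(O \right)} = \frac{1}{2 O}$
$31746 - Y{\left(-142 \right)} = 31746 - \frac{1}{2 \left(-142\right)} = 31746 - \frac{1}{2} \left(- \frac{1}{142}\right) = 31746 - - \frac{1}{284} = 31746 + \frac{1}{284} = \frac{9015865}{284}$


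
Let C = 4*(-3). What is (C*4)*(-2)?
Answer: 96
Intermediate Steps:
C = -12
(C*4)*(-2) = -12*4*(-2) = -48*(-2) = 96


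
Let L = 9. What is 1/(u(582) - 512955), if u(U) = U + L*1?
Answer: -1/512364 ≈ -1.9517e-6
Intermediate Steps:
u(U) = 9 + U (u(U) = U + 9*1 = U + 9 = 9 + U)
1/(u(582) - 512955) = 1/((9 + 582) - 512955) = 1/(591 - 512955) = 1/(-512364) = -1/512364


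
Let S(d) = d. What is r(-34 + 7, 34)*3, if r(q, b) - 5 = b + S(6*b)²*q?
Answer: -3370779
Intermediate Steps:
r(q, b) = 5 + b + 36*q*b² (r(q, b) = 5 + (b + (6*b)²*q) = 5 + (b + (36*b²)*q) = 5 + (b + 36*q*b²) = 5 + b + 36*q*b²)
r(-34 + 7, 34)*3 = (5 + 34 + 36*(-34 + 7)*34²)*3 = (5 + 34 + 36*(-27)*1156)*3 = (5 + 34 - 1123632)*3 = -1123593*3 = -3370779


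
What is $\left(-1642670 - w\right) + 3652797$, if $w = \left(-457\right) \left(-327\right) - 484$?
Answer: $1861172$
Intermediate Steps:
$w = 148955$ ($w = 149439 - 484 = 148955$)
$\left(-1642670 - w\right) + 3652797 = \left(-1642670 - 148955\right) + 3652797 = -1791625 + 3652797 = 1861172$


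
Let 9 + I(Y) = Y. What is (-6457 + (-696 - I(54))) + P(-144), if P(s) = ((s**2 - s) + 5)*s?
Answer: -3014638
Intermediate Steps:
I(Y) = -9 + Y
P(s) = s*(5 + s**2 - s) (P(s) = (5 + s**2 - s)*s = s*(5 + s**2 - s))
(-6457 + (-696 - I(54))) + P(-144) = (-6457 + (-696 - (-9 + 54))) - 144*(5 + (-144)**2 - 1*(-144)) = (-6457 + (-696 - 1*45)) - 144*(5 + 20736 + 144) = (-6457 + (-696 - 45)) - 144*20885 = (-6457 - 741) - 3007440 = -7198 - 3007440 = -3014638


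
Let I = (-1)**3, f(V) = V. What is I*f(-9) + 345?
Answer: 354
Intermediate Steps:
I = -1
I*f(-9) + 345 = -1*(-9) + 345 = 9 + 345 = 354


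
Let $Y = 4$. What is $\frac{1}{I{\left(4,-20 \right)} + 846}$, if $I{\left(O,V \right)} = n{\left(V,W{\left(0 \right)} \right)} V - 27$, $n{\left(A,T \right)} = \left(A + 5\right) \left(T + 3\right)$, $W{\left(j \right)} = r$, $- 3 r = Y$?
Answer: $\frac{1}{1319} \approx 0.00075815$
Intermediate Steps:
$r = - \frac{4}{3}$ ($r = \left(- \frac{1}{3}\right) 4 = - \frac{4}{3} \approx -1.3333$)
$W{\left(j \right)} = - \frac{4}{3}$
$n{\left(A,T \right)} = \left(3 + T\right) \left(5 + A\right)$ ($n{\left(A,T \right)} = \left(5 + A\right) \left(3 + T\right) = \left(3 + T\right) \left(5 + A\right)$)
$I{\left(O,V \right)} = -27 + V \left(\frac{25}{3} + \frac{5 V}{3}\right)$ ($I{\left(O,V \right)} = \left(15 + 3 V + 5 \left(- \frac{4}{3}\right) + V \left(- \frac{4}{3}\right)\right) V - 27 = \left(15 + 3 V - \frac{20}{3} - \frac{4 V}{3}\right) V - 27 = \left(\frac{25}{3} + \frac{5 V}{3}\right) V - 27 = V \left(\frac{25}{3} + \frac{5 V}{3}\right) - 27 = -27 + V \left(\frac{25}{3} + \frac{5 V}{3}\right)$)
$\frac{1}{I{\left(4,-20 \right)} + 846} = \frac{1}{\left(-27 + \frac{5}{3} \left(-20\right) \left(5 - 20\right)\right) + 846} = \frac{1}{\left(-27 + \frac{5}{3} \left(-20\right) \left(-15\right)\right) + 846} = \frac{1}{\left(-27 + 500\right) + 846} = \frac{1}{473 + 846} = \frac{1}{1319}$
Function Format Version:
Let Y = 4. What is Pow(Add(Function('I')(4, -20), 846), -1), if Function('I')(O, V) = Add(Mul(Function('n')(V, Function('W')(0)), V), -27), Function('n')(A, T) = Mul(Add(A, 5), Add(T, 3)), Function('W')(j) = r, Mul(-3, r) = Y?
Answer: Rational(1, 1319) ≈ 0.00075815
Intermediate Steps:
r = Rational(-4, 3) (r = Mul(Rational(-1, 3), 4) = Rational(-4, 3) ≈ -1.3333)
Function('W')(j) = Rational(-4, 3)
Function('n')(A, T) = Mul(Add(3, T), Add(5, A)) (Function('n')(A, T) = Mul(Add(5, A), Add(3, T)) = Mul(Add(3, T), Add(5, A)))
Function('I')(O, V) = Add(-27, Mul(V, Add(Rational(25, 3), Mul(Rational(5, 3), V)))) (Function('I')(O, V) = Add(Mul(Add(15, Mul(3, V), Mul(5, Rational(-4, 3)), Mul(V, Rational(-4, 3))), V), -27) = Add(Mul(Add(15, Mul(3, V), Rational(-20, 3), Mul(Rational(-4, 3), V)), V), -27) = Add(Mul(Add(Rational(25, 3), Mul(Rational(5, 3), V)), V), -27) = Add(Mul(V, Add(Rational(25, 3), Mul(Rational(5, 3), V))), -27) = Add(-27, Mul(V, Add(Rational(25, 3), Mul(Rational(5, 3), V)))))
Pow(Add(Function('I')(4, -20), 846), -1) = Pow(Add(Add(-27, Mul(Rational(5, 3), -20, Add(5, -20))), 846), -1) = Pow(Add(Add(-27, Mul(Rational(5, 3), -20, -15)), 846), -1) = Pow(Add(Add(-27, 500), 846), -1) = Pow(Add(473, 846), -1) = Pow(1319, -1) = Rational(1, 1319)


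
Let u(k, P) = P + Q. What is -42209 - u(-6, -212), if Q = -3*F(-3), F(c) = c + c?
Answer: -42015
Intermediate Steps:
F(c) = 2*c
Q = 18 (Q = -6*(-3) = -3*(-6) = 18)
u(k, P) = 18 + P (u(k, P) = P + 18 = 18 + P)
-42209 - u(-6, -212) = -42209 - (18 - 212) = -42209 - 1*(-194) = -42209 + 194 = -42015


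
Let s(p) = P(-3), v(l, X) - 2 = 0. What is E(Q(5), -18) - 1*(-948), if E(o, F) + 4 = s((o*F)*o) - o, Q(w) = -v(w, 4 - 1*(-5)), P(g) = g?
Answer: 943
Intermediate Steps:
v(l, X) = 2 (v(l, X) = 2 + 0 = 2)
s(p) = -3
Q(w) = -2 (Q(w) = -1*2 = -2)
E(o, F) = -7 - o (E(o, F) = -4 + (-3 - o) = -7 - o)
E(Q(5), -18) - 1*(-948) = (-7 - 1*(-2)) - 1*(-948) = (-7 + 2) + 948 = -5 + 948 = 943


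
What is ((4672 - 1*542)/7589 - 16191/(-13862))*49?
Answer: 8826054391/105198718 ≈ 83.899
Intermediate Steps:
((4672 - 1*542)/7589 - 16191/(-13862))*49 = ((4672 - 542)*(1/7589) - 16191*(-1/13862))*49 = (4130*(1/7589) + 16191/13862)*49 = (4130/7589 + 16191/13862)*49 = (180123559/105198718)*49 = 8826054391/105198718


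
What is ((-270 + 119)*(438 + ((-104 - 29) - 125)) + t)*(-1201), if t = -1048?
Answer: 33901828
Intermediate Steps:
((-270 + 119)*(438 + ((-104 - 29) - 125)) + t)*(-1201) = ((-270 + 119)*(438 + ((-104 - 29) - 125)) - 1048)*(-1201) = (-151*(438 + (-133 - 125)) - 1048)*(-1201) = (-151*(438 - 258) - 1048)*(-1201) = (-151*180 - 1048)*(-1201) = (-27180 - 1048)*(-1201) = -28228*(-1201) = 33901828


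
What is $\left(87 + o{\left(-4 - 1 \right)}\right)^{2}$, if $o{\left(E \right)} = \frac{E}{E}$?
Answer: $7744$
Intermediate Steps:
$o{\left(E \right)} = 1$
$\left(87 + o{\left(-4 - 1 \right)}\right)^{2} = \left(87 + 1\right)^{2} = 88^{2} = 7744$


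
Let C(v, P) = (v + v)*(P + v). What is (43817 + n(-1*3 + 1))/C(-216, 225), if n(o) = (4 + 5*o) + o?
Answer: -14603/1296 ≈ -11.268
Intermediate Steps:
C(v, P) = 2*v*(P + v) (C(v, P) = (2*v)*(P + v) = 2*v*(P + v))
n(o) = 4 + 6*o
(43817 + n(-1*3 + 1))/C(-216, 225) = (43817 + (4 + 6*(-1*3 + 1)))/((2*(-216)*(225 - 216))) = (43817 + (4 + 6*(-3 + 1)))/((2*(-216)*9)) = (43817 + (4 + 6*(-2)))/(-3888) = (43817 + (4 - 12))*(-1/3888) = (43817 - 8)*(-1/3888) = 43809*(-1/3888) = -14603/1296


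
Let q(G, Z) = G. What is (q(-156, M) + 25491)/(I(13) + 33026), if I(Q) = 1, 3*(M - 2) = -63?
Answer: 8445/11009 ≈ 0.76710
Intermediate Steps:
M = -19 (M = 2 + (1/3)*(-63) = 2 - 21 = -19)
(q(-156, M) + 25491)/(I(13) + 33026) = (-156 + 25491)/(1 + 33026) = 25335/33027 = 25335*(1/33027) = 8445/11009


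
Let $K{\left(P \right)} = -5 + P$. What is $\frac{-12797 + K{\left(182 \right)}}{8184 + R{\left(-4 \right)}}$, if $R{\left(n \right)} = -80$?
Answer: $- \frac{3155}{2026} \approx -1.5573$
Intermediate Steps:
$\frac{-12797 + K{\left(182 \right)}}{8184 + R{\left(-4 \right)}} = \frac{-12797 + \left(-5 + 182\right)}{8184 - 80} = \frac{-12797 + 177}{8104} = \left(-12620\right) \frac{1}{8104} = - \frac{3155}{2026}$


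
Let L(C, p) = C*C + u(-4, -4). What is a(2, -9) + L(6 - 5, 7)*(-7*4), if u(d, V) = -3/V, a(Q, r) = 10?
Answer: -39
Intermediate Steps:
L(C, p) = ¾ + C² (L(C, p) = C*C - 3/(-4) = C² - 3*(-¼) = C² + ¾ = ¾ + C²)
a(2, -9) + L(6 - 5, 7)*(-7*4) = 10 + (¾ + (6 - 5)²)*(-7*4) = 10 + (¾ + 1²)*(-28) = 10 + (¾ + 1)*(-28) = 10 + (7/4)*(-28) = 10 - 49 = -39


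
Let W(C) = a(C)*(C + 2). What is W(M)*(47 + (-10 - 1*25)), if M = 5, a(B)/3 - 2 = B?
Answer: 1764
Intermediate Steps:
a(B) = 6 + 3*B
W(C) = (2 + C)*(6 + 3*C) (W(C) = (6 + 3*C)*(C + 2) = (6 + 3*C)*(2 + C) = (2 + C)*(6 + 3*C))
W(M)*(47 + (-10 - 1*25)) = (3*(2 + 5)²)*(47 + (-10 - 1*25)) = (3*7²)*(47 + (-10 - 25)) = (3*49)*(47 - 35) = 147*12 = 1764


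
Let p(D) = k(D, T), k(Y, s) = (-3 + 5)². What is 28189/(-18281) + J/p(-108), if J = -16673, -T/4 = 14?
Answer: -304911869/73124 ≈ -4169.8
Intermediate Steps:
T = -56 (T = -4*14 = -56)
k(Y, s) = 4 (k(Y, s) = 2² = 4)
p(D) = 4
28189/(-18281) + J/p(-108) = 28189/(-18281) - 16673/4 = 28189*(-1/18281) - 16673*¼ = -28189/18281 - 16673/4 = -304911869/73124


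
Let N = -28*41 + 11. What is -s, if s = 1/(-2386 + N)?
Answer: 1/3523 ≈ 0.00028385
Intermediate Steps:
N = -1137 (N = -1148 + 11 = -1137)
s = -1/3523 (s = 1/(-2386 - 1137) = 1/(-3523) = -1/3523 ≈ -0.00028385)
-s = -1*(-1/3523) = 1/3523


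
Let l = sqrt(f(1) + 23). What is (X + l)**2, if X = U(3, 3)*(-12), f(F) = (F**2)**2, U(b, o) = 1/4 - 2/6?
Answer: 25 + 4*sqrt(6) ≈ 34.798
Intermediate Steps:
U(b, o) = -1/12 (U(b, o) = 1*(1/4) - 2*1/6 = 1/4 - 1/3 = -1/12)
f(F) = F**4
l = 2*sqrt(6) (l = sqrt(1**4 + 23) = sqrt(1 + 23) = sqrt(24) = 2*sqrt(6) ≈ 4.8990)
X = 1 (X = -1/12*(-12) = 1)
(X + l)**2 = (1 + 2*sqrt(6))**2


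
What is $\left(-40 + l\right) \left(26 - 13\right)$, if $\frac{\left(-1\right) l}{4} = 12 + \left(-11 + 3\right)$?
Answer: $-728$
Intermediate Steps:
$l = -16$ ($l = - 4 \left(12 + \left(-11 + 3\right)\right) = - 4 \left(12 - 8\right) = \left(-4\right) 4 = -16$)
$\left(-40 + l\right) \left(26 - 13\right) = \left(-40 - 16\right) \left(26 - 13\right) = - 56 \left(26 - 13\right) = \left(-56\right) 13 = -728$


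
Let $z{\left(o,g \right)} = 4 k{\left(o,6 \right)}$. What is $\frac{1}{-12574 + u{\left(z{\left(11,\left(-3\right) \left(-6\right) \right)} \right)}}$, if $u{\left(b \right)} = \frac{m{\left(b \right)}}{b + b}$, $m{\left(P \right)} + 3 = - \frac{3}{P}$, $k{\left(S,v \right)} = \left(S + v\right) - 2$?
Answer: $- \frac{2400}{30177661} \approx -7.9529 \cdot 10^{-5}$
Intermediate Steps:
$k{\left(S,v \right)} = -2 + S + v$
$m{\left(P \right)} = -3 - \frac{3}{P}$
$z{\left(o,g \right)} = 16 + 4 o$ ($z{\left(o,g \right)} = 4 \left(-2 + o + 6\right) = 4 \left(4 + o\right) = 16 + 4 o$)
$u{\left(b \right)} = \frac{-3 - \frac{3}{b}}{2 b}$ ($u{\left(b \right)} = \frac{-3 - \frac{3}{b}}{b + b} = \frac{-3 - \frac{3}{b}}{2 b}$)
$\frac{1}{-12574 + u{\left(z{\left(11,\left(-3\right) \left(-6\right) \right)} \right)}} = \frac{1}{-12574 + \frac{3 \left(-1 - \left(16 + 4 \cdot 11\right)\right)}{2 \left(16 + 4 \cdot 11\right)^{2}}} = \frac{1}{-12574 + \frac{3 \left(-1 - \left(16 + 44\right)\right)}{2 \left(16 + 44\right)^{2}}} = \frac{1}{-12574 + \frac{3 \left(-1 - 60\right)}{2 \cdot 3600}} = \frac{1}{-12574 + \frac{3}{2} \cdot \frac{1}{3600} \left(-1 - 60\right)} = \frac{1}{-12574 + \frac{3}{2} \cdot \frac{1}{3600} \left(-61\right)} = \frac{1}{-12574 - \frac{61}{2400}} = \frac{1}{- \frac{30177661}{2400}} = - \frac{2400}{30177661}$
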